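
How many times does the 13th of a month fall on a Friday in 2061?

1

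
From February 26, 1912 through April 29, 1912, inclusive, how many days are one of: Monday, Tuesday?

19

February 26, 1912 is a Monday.
From February 26, 1912 to April 29, 1912 is 64 days inclusive.
64 = 7 × 9 + 1, so there are 9 full weeks plus 1 extra day.
Each full week contributes 2 days from the set (Mon, Tue): 9 × 2 = 18.
The 1 extra day is Monday — 1 of them qualifies.
Total: 18 + 1 = 19.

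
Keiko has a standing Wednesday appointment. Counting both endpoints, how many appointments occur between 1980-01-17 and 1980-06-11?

1980-01-17 is a Thursday.
That's 147 days from start to end, counting both.
147 = 7 × 21, so the span is exactly 21 full weeks.
Each full week contributes one Wednesday: 21 so far.

21 Wednesdays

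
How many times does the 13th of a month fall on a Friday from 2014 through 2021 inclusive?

14

Friday-the-13ths by year:
2014: Jun
2015: Feb, Mar, Nov
2016: May
2017: Jan, Oct
2018: Apr, Jul
2019: Sep, Dec
2020: Mar, Nov
2021: Aug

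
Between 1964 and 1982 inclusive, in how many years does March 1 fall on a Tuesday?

Day of week of March 1 in each year:
1964: Sun, 1965: Mon, 1966: Tue ✓, 1967: Wed, 1968: Fri, 1969: Sat, 1970: Sun, 1971: Mon, 1972: Wed, 1973: Thu, 1974: Fri, 1975: Sat, 1976: Mon, 1977: Tue ✓, 1978: Wed, 1979: Thu, 1980: Sat, 1981: Sun, 1982: Mon
Tuesdays: 1966, 1977.

2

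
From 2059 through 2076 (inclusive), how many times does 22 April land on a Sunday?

Day of week of April 22 in each year:
2059: Tue, 2060: Thu, 2061: Fri, 2062: Sat, 2063: Sun ✓, 2064: Tue, 2065: Wed, 2066: Thu, 2067: Fri, 2068: Sun ✓, 2069: Mon, 2070: Tue, 2071: Wed, 2072: Fri, 2073: Sat, 2074: Sun ✓, 2075: Mon, 2076: Wed
Sundays: 2063, 2068, 2074.

3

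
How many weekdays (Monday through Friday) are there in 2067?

260

1 January 2067 is a Saturday.
That's 365 days from start to end, counting both.
365 = 7 × 52 + 1, so there are 52 full weeks plus 1 extra day.
Each full week contributes 5 weekdays (Mon–Fri): 52 × 5 = 260.
The 1 extra day is Saturday — none qualify.
Total: 260 + 0 = 260.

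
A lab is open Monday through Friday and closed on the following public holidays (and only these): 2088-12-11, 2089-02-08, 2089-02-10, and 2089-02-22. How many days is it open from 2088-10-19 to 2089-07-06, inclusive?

2088-10-19 is a Tuesday.
The range spans 261 days (inclusive of both endpoints).
261 = 7 × 37 + 2, so there are 37 full weeks plus 2 extra days.
Each full week contributes 5 weekdays (Mon–Fri): 37 × 5 = 185.
The 2 extra days are Tue, Wed — 2 of them qualify.
Total: 185 + 2 = 187.
Holidays: 2088-12-11 (Sat); 2089-02-08 (Tue); 2089-02-10 (Thu); 2089-02-22 (Tue).
3 of the 4 holidays fall on weekdays; the rest are weekends and were already excluded.
Business days: 187 − 3 = 184.

184 working days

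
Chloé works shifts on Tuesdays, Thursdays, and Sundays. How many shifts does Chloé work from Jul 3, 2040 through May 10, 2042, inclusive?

Jul 3, 2040 is a Tuesday.
The range spans 677 days (inclusive of both endpoints).
677 = 7 × 96 + 5, so there are 96 full weeks plus 5 extra days.
Each full week contributes 3 days from the set (Tue, Thu, Sun): 96 × 3 = 288.
The 5 extra days are Tuesday, Wednesday, Thursday, Friday, Saturday — 2 of them qualify.
Total: 288 + 2 = 290.

290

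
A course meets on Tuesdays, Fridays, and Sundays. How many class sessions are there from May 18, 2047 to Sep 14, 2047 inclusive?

May 18, 2047 is a Saturday.
From May 18, 2047 to Sep 14, 2047 is 120 days inclusive.
120 = 7 × 17 + 1, so there are 17 full weeks plus 1 extra day.
Each full week contributes 3 days from the set (Tue, Fri, Sun): 17 × 3 = 51.
The 1 extra day is Sat — none qualify.
Total: 51 + 0 = 51.

51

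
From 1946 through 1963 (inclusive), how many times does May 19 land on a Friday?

Day of week of May 19 in each year:
1946: Sun, 1947: Mon, 1948: Wed, 1949: Thu, 1950: Fri ✓, 1951: Sat, 1952: Mon, 1953: Tue, 1954: Wed, 1955: Thu, 1956: Sat, 1957: Sun, 1958: Mon, 1959: Tue, 1960: Thu, 1961: Fri ✓, 1962: Sat, 1963: Sun
Fridays: 1950, 1961.

2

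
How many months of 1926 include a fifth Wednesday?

4

A month has five Wednesdays exactly when Wednesday falls within its first (length − 28) days.
Jan: 31 days, starts Fri → 5 of Fri, Sat, Sun
Feb: 28 days, starts Mon → 5 of (none)
Mar: 31 days, starts Mon → 5 of Mon, Tue, Wed ✓
Apr: 30 days, starts Thu → 5 of Thu, Fri
May: 31 days, starts Sat → 5 of Sat, Sun, Mon
Jun: 30 days, starts Tue → 5 of Tue, Wed ✓
Jul: 31 days, starts Thu → 5 of Thu, Fri, Sat
Aug: 31 days, starts Sun → 5 of Sun, Mon, Tue
Sep: 30 days, starts Wed → 5 of Wed, Thu ✓
Oct: 31 days, starts Fri → 5 of Fri, Sat, Sun
Nov: 30 days, starts Mon → 5 of Mon, Tue
Dec: 31 days, starts Wed → 5 of Wed, Thu, Fri ✓
Months with five Wednesdays: Mar, Jun, Sep, Dec.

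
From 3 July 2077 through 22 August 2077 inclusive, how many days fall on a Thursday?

3 July 2077 is a Saturday.
The range spans 51 days (inclusive of both endpoints).
51 = 7 × 7 + 2, so there are 7 full weeks plus 2 extra days.
Each full week contributes one Thursday: 7 so far.
The 2 extra days are Sat, Sun — none qualify.
Total: 7 + 0 = 7.

7 Thursdays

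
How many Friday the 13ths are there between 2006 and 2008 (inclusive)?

5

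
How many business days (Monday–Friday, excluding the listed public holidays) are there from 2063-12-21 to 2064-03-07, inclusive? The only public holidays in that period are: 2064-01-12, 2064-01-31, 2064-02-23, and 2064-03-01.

55 business days

2063-12-21 is a Friday.
The range spans 78 days (inclusive of both endpoints).
78 = 7 × 11 + 1, so there are 11 full weeks plus 1 extra day.
Each full week contributes 5 weekdays (Mon–Fri): 11 × 5 = 55.
The 1 extra day is Fri — 1 of them qualifies.
Total: 55 + 1 = 56.
Holidays: 2064-01-12 (Sat); 2064-01-31 (Thu); 2064-02-23 (Sat); 2064-03-01 (Sat).
1 of the 4 holidays fall on weekdays; the rest are weekends and were already excluded.
Business days: 56 − 1 = 55.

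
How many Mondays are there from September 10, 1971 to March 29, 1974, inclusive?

133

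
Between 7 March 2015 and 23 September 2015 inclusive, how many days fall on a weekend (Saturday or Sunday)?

7 March 2015 is a Saturday.
The range spans 201 days (inclusive of both endpoints).
201 = 7 × 28 + 5, so there are 28 full weeks plus 5 extra days.
Each full week contributes 2 weekend days (Sat, Sun): 28 × 2 = 56.
The 5 extra days are Sat, Sun, Mon, Tue, Wed — 2 of them qualify.
Total: 56 + 2 = 58.

58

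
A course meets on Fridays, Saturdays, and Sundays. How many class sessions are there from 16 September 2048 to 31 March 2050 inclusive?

240

16 September 2048 is a Wednesday.
That's 562 days from start to end, counting both.
562 = 7 × 80 + 2, so there are 80 full weeks plus 2 extra days.
Each full week contributes 3 days from the set (Fri, Sat, Sun): 80 × 3 = 240.
The 2 extra days are Wednesday, Thursday — none qualify.
Total: 240 + 0 = 240.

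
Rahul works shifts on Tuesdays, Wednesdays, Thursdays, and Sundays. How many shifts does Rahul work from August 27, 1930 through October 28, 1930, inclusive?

36

August 27, 1930 is a Wednesday.
That's 63 days from start to end, counting both.
63 = 7 × 9, so the span is exactly 9 full weeks.
Each full week contributes 4 days from the set (Tue, Wed, Thu, Sun): 9 × 4 = 36.
Total: 36.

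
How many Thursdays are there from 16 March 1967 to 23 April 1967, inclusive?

6

16 March 1967 is a Thursday.
From 16 March 1967 to 23 April 1967 is 39 days inclusive.
39 = 7 × 5 + 4, so there are 5 full weeks plus 4 extra days.
Each full week contributes one Thursday: 5 so far.
The 4 extra days are Thursday, Friday, Saturday, Sunday — 1 of them qualifies.
Total: 5 + 1 = 6.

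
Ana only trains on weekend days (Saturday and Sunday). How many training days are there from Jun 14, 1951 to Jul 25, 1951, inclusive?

Jun 14, 1951 is a Thursday.
From Jun 14, 1951 to Jul 25, 1951 is 42 days inclusive.
42 = 7 × 6, so the span is exactly 6 full weeks.
Each full week contributes 2 weekend days (Sat, Sun): 6 × 2 = 12.

12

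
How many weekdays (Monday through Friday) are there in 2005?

260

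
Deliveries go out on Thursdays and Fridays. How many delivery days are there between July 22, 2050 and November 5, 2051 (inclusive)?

July 22, 2050 is a Friday.
The range spans 472 days (inclusive of both endpoints).
472 = 7 × 67 + 3, so there are 67 full weeks plus 3 extra days.
Each full week contributes 2 days from the set (Thu, Fri): 67 × 2 = 134.
The 3 extra days are Friday, Saturday, Sunday — 1 of them qualifies.
Total: 134 + 1 = 135.

135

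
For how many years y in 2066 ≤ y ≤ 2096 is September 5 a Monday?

5

Day of week of September 5 in each year:
2066: Sun, 2067: Mon ✓, 2068: Wed, 2069: Thu, 2070: Fri, 2071: Sat, 2072: Mon ✓, 2073: Tue, 2074: Wed, 2075: Thu, 2076: Sat, 2077: Sun, 2078: Mon ✓, 2079: Tue, 2080: Thu, 2081: Fri, 2082: Sat, 2083: Sun, 2084: Tue, 2085: Wed, 2086: Thu, 2087: Fri, 2088: Sun, 2089: Mon ✓, 2090: Tue, 2091: Wed, 2092: Fri, 2093: Sat, 2094: Sun, 2095: Mon ✓, 2096: Wed
Mondays: 2067, 2072, 2078, 2089, 2095.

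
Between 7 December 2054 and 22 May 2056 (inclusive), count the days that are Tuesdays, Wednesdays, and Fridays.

228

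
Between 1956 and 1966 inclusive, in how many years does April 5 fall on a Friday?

2

Day of week of April 5 in each year:
1956: Thu, 1957: Fri ✓, 1958: Sat, 1959: Sun, 1960: Tue, 1961: Wed, 1962: Thu, 1963: Fri ✓, 1964: Sun, 1965: Mon, 1966: Tue
Fridays: 1957, 1963.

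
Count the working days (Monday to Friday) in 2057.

261 weekdays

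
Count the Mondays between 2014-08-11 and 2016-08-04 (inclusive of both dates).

104 Mondays

2014-08-11 is a Monday.
From 2014-08-11 to 2016-08-04 is 725 days inclusive.
725 = 7 × 103 + 4, so there are 103 full weeks plus 4 extra days.
Each full week contributes one Monday: 103 so far.
The 4 extra days are Monday, Tuesday, Wednesday, Thursday — 1 of them qualifies.
Total: 103 + 1 = 104.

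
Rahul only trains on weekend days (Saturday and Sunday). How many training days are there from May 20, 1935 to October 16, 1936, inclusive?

146

May 20, 1935 is a Monday.
The range spans 516 days (inclusive of both endpoints).
516 = 7 × 73 + 5, so there are 73 full weeks plus 5 extra days.
Each full week contributes 2 weekend days (Sat, Sun): 73 × 2 = 146.
The 5 extra days are Mon, Tue, Wed, Thu, Fri — none qualify.
Total: 146 + 0 = 146.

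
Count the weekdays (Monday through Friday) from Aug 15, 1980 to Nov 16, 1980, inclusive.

66

Aug 15, 1980 is a Friday.
From Aug 15, 1980 to Nov 16, 1980 is 94 days inclusive.
94 = 7 × 13 + 3, so there are 13 full weeks plus 3 extra days.
Each full week contributes 5 weekdays (Mon–Fri): 13 × 5 = 65.
The 3 extra days are Fri, Sat, Sun — 1 of them qualifies.
Total: 65 + 1 = 66.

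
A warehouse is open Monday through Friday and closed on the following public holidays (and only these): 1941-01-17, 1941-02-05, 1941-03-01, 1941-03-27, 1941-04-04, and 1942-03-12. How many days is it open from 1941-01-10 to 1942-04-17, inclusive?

1941-01-10 is a Friday.
From 1941-01-10 to 1942-04-17 is 463 days inclusive.
463 = 7 × 66 + 1, so there are 66 full weeks plus 1 extra day.
Each full week contributes 5 weekdays (Mon–Fri): 66 × 5 = 330.
The 1 extra day is Friday — 1 of them qualifies.
Total: 330 + 1 = 331.
Holidays: 1941-01-17 (Fri); 1941-02-05 (Wed); 1941-03-01 (Sat); 1941-03-27 (Thu); 1941-04-04 (Fri); 1942-03-12 (Thu).
5 of the 6 holidays fall on weekdays; the rest are weekends and were already excluded.
Business days: 331 − 5 = 326.

326 working days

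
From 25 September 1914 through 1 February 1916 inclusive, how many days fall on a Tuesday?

71 Tuesdays

25 September 1914 is a Friday.
That's 495 days from start to end, counting both.
495 = 7 × 70 + 5, so there are 70 full weeks plus 5 extra days.
Each full week contributes one Tuesday: 70 so far.
The 5 extra days are Fri, Sat, Sun, Mon, Tue — 1 of them qualifies.
Total: 70 + 1 = 71.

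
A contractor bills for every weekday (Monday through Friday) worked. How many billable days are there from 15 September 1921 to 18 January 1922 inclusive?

90

15 September 1921 is a Thursday.
The range spans 126 days (inclusive of both endpoints).
126 = 7 × 18, so the span is exactly 18 full weeks.
Each full week contributes 5 weekdays (Mon–Fri): 18 × 5 = 90.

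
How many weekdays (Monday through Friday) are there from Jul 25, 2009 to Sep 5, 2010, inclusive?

290

Jul 25, 2009 is a Saturday.
From Jul 25, 2009 to Sep 5, 2010 is 408 days inclusive.
408 = 7 × 58 + 2, so there are 58 full weeks plus 2 extra days.
Each full week contributes 5 weekdays (Mon–Fri): 58 × 5 = 290.
The 2 extra days are Saturday, Sunday — none qualify.
Total: 290 + 0 = 290.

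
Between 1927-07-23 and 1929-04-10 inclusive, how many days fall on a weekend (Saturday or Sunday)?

180

1927-07-23 is a Saturday.
From 1927-07-23 to 1929-04-10 is 628 days inclusive.
628 = 7 × 89 + 5, so there are 89 full weeks plus 5 extra days.
Each full week contributes 2 weekend days (Sat, Sun): 89 × 2 = 178.
The 5 extra days are Sat, Sun, Mon, Tue, Wed — 2 of them qualify.
Total: 178 + 2 = 180.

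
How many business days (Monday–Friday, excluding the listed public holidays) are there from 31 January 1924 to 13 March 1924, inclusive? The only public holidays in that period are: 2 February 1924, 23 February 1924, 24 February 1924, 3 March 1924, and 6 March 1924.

31 January 1924 is a Thursday.
The range spans 43 days (inclusive of both endpoints).
43 = 7 × 6 + 1, so there are 6 full weeks plus 1 extra day.
Each full week contributes 5 weekdays (Mon–Fri): 6 × 5 = 30.
The 1 extra day is Thursday — 1 of them qualifies.
Total: 30 + 1 = 31.
Holidays: 2 February 1924 (Sat); 23 February 1924 (Sat); 24 February 1924 (Sun); 3 March 1924 (Mon); 6 March 1924 (Thu).
2 of the 5 holidays fall on weekdays; the rest are weekends and were already excluded.
Business days: 31 − 2 = 29.

29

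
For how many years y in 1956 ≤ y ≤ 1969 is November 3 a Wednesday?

Day of week of November 3 in each year:
1956: Sat, 1957: Sun, 1958: Mon, 1959: Tue, 1960: Thu, 1961: Fri, 1962: Sat, 1963: Sun, 1964: Tue, 1965: Wed ✓, 1966: Thu, 1967: Fri, 1968: Sun, 1969: Mon
Wednesdays: 1965.

1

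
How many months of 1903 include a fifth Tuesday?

4

A month has five Tuesdays exactly when Tuesday falls within its first (length − 28) days.
Jan: 31 days, starts Thu → 5 of Thu, Fri, Sat
Feb: 28 days, starts Sun → 5 of (none)
Mar: 31 days, starts Sun → 5 of Sun, Mon, Tue ✓
Apr: 30 days, starts Wed → 5 of Wed, Thu
May: 31 days, starts Fri → 5 of Fri, Sat, Sun
Jun: 30 days, starts Mon → 5 of Mon, Tue ✓
Jul: 31 days, starts Wed → 5 of Wed, Thu, Fri
Aug: 31 days, starts Sat → 5 of Sat, Sun, Mon
Sep: 30 days, starts Tue → 5 of Tue, Wed ✓
Oct: 31 days, starts Thu → 5 of Thu, Fri, Sat
Nov: 30 days, starts Sun → 5 of Sun, Mon
Dec: 31 days, starts Tue → 5 of Tue, Wed, Thu ✓
Months with five Tuesdays: Mar, Jun, Sep, Dec.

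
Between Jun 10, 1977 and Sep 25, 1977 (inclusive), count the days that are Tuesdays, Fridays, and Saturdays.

Jun 10, 1977 is a Friday.
The range spans 108 days (inclusive of both endpoints).
108 = 7 × 15 + 3, so there are 15 full weeks plus 3 extra days.
Each full week contributes 3 days from the set (Tue, Fri, Sat): 15 × 3 = 45.
The 3 extra days are Fri, Sat, Sun — 2 of them qualify.
Total: 45 + 2 = 47.

47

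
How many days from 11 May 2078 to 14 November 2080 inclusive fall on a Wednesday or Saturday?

263

11 May 2078 is a Wednesday.
From 11 May 2078 to 14 November 2080 is 919 days inclusive.
919 = 7 × 131 + 2, so there are 131 full weeks plus 2 extra days.
Each full week contributes 2 days from the set (Wed, Sat): 131 × 2 = 262.
The 2 extra days are Wednesday, Thursday — 1 of them qualifies.
Total: 262 + 1 = 263.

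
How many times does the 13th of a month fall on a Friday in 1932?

The 13th falls on a Friday when the month's 13th has weekday Fri.
Jan 13 is Wed; Feb 13 is Sat; Mar 13 is Sun; Apr 13 is Wed; May 13 is Fri ✓; Jun 13 is Mon; Jul 13 is Wed; Aug 13 is Sat; Sep 13 is Tue; Oct 13 is Thu; Nov 13 is Sun; Dec 13 is Tue.
Friday the 13ths: May.

1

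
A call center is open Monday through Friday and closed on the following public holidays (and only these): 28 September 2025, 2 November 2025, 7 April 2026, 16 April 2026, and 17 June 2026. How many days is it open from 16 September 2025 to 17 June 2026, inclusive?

194 business days

16 September 2025 is a Tuesday.
The range spans 275 days (inclusive of both endpoints).
275 = 7 × 39 + 2, so there are 39 full weeks plus 2 extra days.
Each full week contributes 5 weekdays (Mon–Fri): 39 × 5 = 195.
The 2 extra days are Tue, Wed — 2 of them qualify.
Total: 195 + 2 = 197.
Holidays: 28 September 2025 (Sun); 2 November 2025 (Sun); 7 April 2026 (Tue); 16 April 2026 (Thu); 17 June 2026 (Wed).
3 of the 5 holidays fall on weekdays; the rest are weekends and were already excluded.
Business days: 197 − 3 = 194.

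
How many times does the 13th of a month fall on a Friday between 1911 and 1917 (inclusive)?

12

Friday-the-13ths by year:
1911: Jan, Oct
1912: Sep, Dec
1913: Jun
1914: Feb, Mar, Nov
1915: Aug
1916: Oct
1917: Apr, Jul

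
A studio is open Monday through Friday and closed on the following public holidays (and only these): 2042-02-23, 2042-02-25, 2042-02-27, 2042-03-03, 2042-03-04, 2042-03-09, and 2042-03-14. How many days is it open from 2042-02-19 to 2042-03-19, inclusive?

2042-02-19 is a Wednesday.
That's 29 days from start to end, counting both.
29 = 7 × 4 + 1, so there are 4 full weeks plus 1 extra day.
Each full week contributes 5 weekdays (Mon–Fri): 4 × 5 = 20.
The 1 extra day is Wed — 1 of them qualifies.
Total: 20 + 1 = 21.
Holidays: 2042-02-23 (Sun); 2042-02-25 (Tue); 2042-02-27 (Thu); 2042-03-03 (Mon); 2042-03-04 (Tue); 2042-03-09 (Sun); 2042-03-14 (Fri).
5 of the 7 holidays fall on weekdays; the rest are weekends and were already excluded.
Business days: 21 − 5 = 16.

16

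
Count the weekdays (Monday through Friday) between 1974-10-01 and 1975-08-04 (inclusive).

220 weekdays

1974-10-01 is a Tuesday.
The range spans 308 days (inclusive of both endpoints).
308 = 7 × 44, so the span is exactly 44 full weeks.
Each full week contributes 5 weekdays (Mon–Fri): 44 × 5 = 220.
Total: 220.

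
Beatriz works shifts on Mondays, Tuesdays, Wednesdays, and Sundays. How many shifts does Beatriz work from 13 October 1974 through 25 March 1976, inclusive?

13 October 1974 is a Sunday.
The range spans 530 days (inclusive of both endpoints).
530 = 7 × 75 + 5, so there are 75 full weeks plus 5 extra days.
Each full week contributes 4 days from the set (Mon, Tue, Wed, Sun): 75 × 4 = 300.
The 5 extra days are Sun, Mon, Tue, Wed, Thu — 4 of them qualify.
Total: 300 + 4 = 304.

304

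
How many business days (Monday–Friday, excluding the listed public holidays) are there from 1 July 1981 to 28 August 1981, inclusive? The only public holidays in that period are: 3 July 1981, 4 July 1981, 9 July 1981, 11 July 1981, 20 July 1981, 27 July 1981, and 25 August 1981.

38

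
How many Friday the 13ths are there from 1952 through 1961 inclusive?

Friday-the-13ths by year:
1952: Jun
1953: Feb, Mar, Nov
1954: Aug
1955: May
1956: Jan, Apr, Jul
1957: Sep, Dec
1958: Jun
1959: Feb, Mar, Nov
1960: May
1961: Jan, Oct

18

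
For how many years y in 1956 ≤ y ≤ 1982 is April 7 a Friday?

4

Day of week of April 7 in each year:
1956: Sat, 1957: Sun, 1958: Mon, 1959: Tue, 1960: Thu, 1961: Fri ✓, 1962: Sat, 1963: Sun, 1964: Tue, 1965: Wed, 1966: Thu, 1967: Fri ✓, 1968: Sun, 1969: Mon, 1970: Tue, 1971: Wed, 1972: Fri ✓, 1973: Sat, 1974: Sun, 1975: Mon, 1976: Wed, 1977: Thu, 1978: Fri ✓, 1979: Sat, 1980: Mon, 1981: Tue, 1982: Wed
Fridays: 1961, 1967, 1972, 1978.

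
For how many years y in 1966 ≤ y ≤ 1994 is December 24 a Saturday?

Day of week of December 24 in each year:
1966: Sat ✓, 1967: Sun, 1968: Tue, 1969: Wed, 1970: Thu, 1971: Fri, 1972: Sun, 1973: Mon, 1974: Tue, 1975: Wed, 1976: Fri, 1977: Sat ✓, 1978: Sun, 1979: Mon, 1980: Wed, 1981: Thu, 1982: Fri, 1983: Sat ✓, 1984: Mon, 1985: Tue, 1986: Wed, 1987: Thu, 1988: Sat ✓, 1989: Sun, 1990: Mon, 1991: Tue, 1992: Thu, 1993: Fri, 1994: Sat ✓
Saturdays: 1966, 1977, 1983, 1988, 1994.

5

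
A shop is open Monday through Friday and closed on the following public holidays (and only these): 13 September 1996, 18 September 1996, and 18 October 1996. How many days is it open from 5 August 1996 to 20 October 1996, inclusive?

5 August 1996 is a Monday.
That's 77 days from start to end, counting both.
77 = 7 × 11, so the span is exactly 11 full weeks.
Each full week contributes 5 weekdays (Mon–Fri): 11 × 5 = 55.
Total: 55.
Holidays: 13 September 1996 (Fri); 18 September 1996 (Wed); 18 October 1996 (Fri).
All 3 holidays fall on weekdays, so subtract 3.
Business days: 55 − 3 = 52.

52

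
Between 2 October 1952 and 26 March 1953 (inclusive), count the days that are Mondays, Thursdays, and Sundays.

2 October 1952 is a Thursday.
That's 176 days from start to end, counting both.
176 = 7 × 25 + 1, so there are 25 full weeks plus 1 extra day.
Each full week contributes 3 days from the set (Mon, Thu, Sun): 25 × 3 = 75.
The 1 extra day is Thu — 1 of them qualifies.
Total: 75 + 1 = 76.

76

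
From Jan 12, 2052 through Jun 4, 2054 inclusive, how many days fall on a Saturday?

125

Jan 12, 2052 is a Friday.
That's 875 days from start to end, counting both.
875 = 7 × 125, so the span is exactly 125 full weeks.
Each full week contributes one Saturday: 125 so far.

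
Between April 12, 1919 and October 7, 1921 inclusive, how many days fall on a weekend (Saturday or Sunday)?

April 12, 1919 is a Saturday.
From April 12, 1919 to October 7, 1921 is 910 days inclusive.
910 = 7 × 130, so the span is exactly 130 full weeks.
Each full week contributes 2 weekend days (Sat, Sun): 130 × 2 = 260.

260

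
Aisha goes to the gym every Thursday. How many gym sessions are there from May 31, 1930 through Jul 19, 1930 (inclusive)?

7 Thursdays

May 31, 1930 is a Saturday.
That's 50 days from start to end, counting both.
50 = 7 × 7 + 1, so there are 7 full weeks plus 1 extra day.
Each full week contributes one Thursday: 7 so far.
The 1 extra day is Saturday — none qualify.
Total: 7 + 0 = 7.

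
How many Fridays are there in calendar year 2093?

Jan 1, 2093 is a Thursday.
That's 365 days from start to end, counting both.
365 = 7 × 52 + 1, so there are 52 full weeks plus 1 extra day.
Each full week contributes one Friday: 52 so far.
The 1 extra day is Thursday — none qualify.
Total: 52 + 0 = 52.

52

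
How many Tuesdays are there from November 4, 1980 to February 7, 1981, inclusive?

14

November 4, 1980 is a Tuesday.
That's 96 days from start to end, counting both.
96 = 7 × 13 + 5, so there are 13 full weeks plus 5 extra days.
Each full week contributes one Tuesday: 13 so far.
The 5 extra days are Tuesday, Wednesday, Thursday, Friday, Saturday — 1 of them qualifies.
Total: 13 + 1 = 14.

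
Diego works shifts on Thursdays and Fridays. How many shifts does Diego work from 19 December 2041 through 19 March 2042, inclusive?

19 December 2041 is a Thursday.
That's 91 days from start to end, counting both.
91 = 7 × 13, so the span is exactly 13 full weeks.
Each full week contributes 2 days from the set (Thu, Fri): 13 × 2 = 26.
Total: 26.

26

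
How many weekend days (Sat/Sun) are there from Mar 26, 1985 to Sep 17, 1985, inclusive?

50

Mar 26, 1985 is a Tuesday.
From Mar 26, 1985 to Sep 17, 1985 is 176 days inclusive.
176 = 7 × 25 + 1, so there are 25 full weeks plus 1 extra day.
Each full week contributes 2 weekend days (Sat, Sun): 25 × 2 = 50.
The 1 extra day is Tue — none qualify.
Total: 50 + 0 = 50.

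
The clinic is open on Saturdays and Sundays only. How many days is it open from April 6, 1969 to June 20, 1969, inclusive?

21

April 6, 1969 is a Sunday.
The range spans 76 days (inclusive of both endpoints).
76 = 7 × 10 + 6, so there are 10 full weeks plus 6 extra days.
Each full week contributes 2 days from the set (Sat, Sun): 10 × 2 = 20.
The 6 extra days are Sun, Mon, Tue, Wed, Thu, Fri — 1 of them qualifies.
Total: 20 + 1 = 21.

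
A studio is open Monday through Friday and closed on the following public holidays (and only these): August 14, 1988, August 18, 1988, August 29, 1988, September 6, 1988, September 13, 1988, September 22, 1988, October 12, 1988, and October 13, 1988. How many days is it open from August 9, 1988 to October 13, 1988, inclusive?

August 9, 1988 is a Tuesday.
The range spans 66 days (inclusive of both endpoints).
66 = 7 × 9 + 3, so there are 9 full weeks plus 3 extra days.
Each full week contributes 5 weekdays (Mon–Fri): 9 × 5 = 45.
The 3 extra days are Tuesday, Wednesday, Thursday — 3 of them qualify.
Total: 45 + 3 = 48.
Holidays: August 14, 1988 (Sun); August 18, 1988 (Thu); August 29, 1988 (Mon); September 6, 1988 (Tue); September 13, 1988 (Tue); September 22, 1988 (Thu); October 12, 1988 (Wed); October 13, 1988 (Thu).
7 of the 8 holidays fall on weekdays; the rest are weekends and were already excluded.
Business days: 48 − 7 = 41.

41 business days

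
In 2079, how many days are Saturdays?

52

1 January 2079 is a Sunday.
That's 365 days from start to end, counting both.
365 = 7 × 52 + 1, so there are 52 full weeks plus 1 extra day.
Each full week contributes one Saturday: 52 so far.
The 1 extra day is Sun — none qualify.
Total: 52 + 0 = 52.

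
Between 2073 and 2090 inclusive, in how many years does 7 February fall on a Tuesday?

Day of week of February 7 in each year:
2073: Tue ✓, 2074: Wed, 2075: Thu, 2076: Fri, 2077: Sun, 2078: Mon, 2079: Tue ✓, 2080: Wed, 2081: Fri, 2082: Sat, 2083: Sun, 2084: Mon, 2085: Wed, 2086: Thu, 2087: Fri, 2088: Sat, 2089: Mon, 2090: Tue ✓
Tuesdays: 2073, 2079, 2090.

3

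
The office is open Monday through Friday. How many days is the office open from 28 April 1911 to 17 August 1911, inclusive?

80 weekdays

28 April 1911 is a Friday.
That's 112 days from start to end, counting both.
112 = 7 × 16, so the span is exactly 16 full weeks.
Each full week contributes 5 weekdays (Mon–Fri): 16 × 5 = 80.
Total: 80.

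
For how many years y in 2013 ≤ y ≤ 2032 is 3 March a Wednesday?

Day of week of March 3 in each year:
2013: Sun, 2014: Mon, 2015: Tue, 2016: Thu, 2017: Fri, 2018: Sat, 2019: Sun, 2020: Tue, 2021: Wed ✓, 2022: Thu, 2023: Fri, 2024: Sun, 2025: Mon, 2026: Tue, 2027: Wed ✓, 2028: Fri, 2029: Sat, 2030: Sun, 2031: Mon, 2032: Wed ✓
Wednesdays: 2021, 2027, 2032.

3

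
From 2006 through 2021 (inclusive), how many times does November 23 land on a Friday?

Day of week of November 23 in each year:
2006: Thu, 2007: Fri ✓, 2008: Sun, 2009: Mon, 2010: Tue, 2011: Wed, 2012: Fri ✓, 2013: Sat, 2014: Sun, 2015: Mon, 2016: Wed, 2017: Thu, 2018: Fri ✓, 2019: Sat, 2020: Mon, 2021: Tue
Fridays: 2007, 2012, 2018.

3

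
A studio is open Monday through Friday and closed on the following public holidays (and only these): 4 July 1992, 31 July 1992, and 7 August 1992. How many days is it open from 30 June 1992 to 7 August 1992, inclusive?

30 June 1992 is a Tuesday.
That's 39 days from start to end, counting both.
39 = 7 × 5 + 4, so there are 5 full weeks plus 4 extra days.
Each full week contributes 5 weekdays (Mon–Fri): 5 × 5 = 25.
The 4 extra days are Tue, Wed, Thu, Fri — 4 of them qualify.
Total: 25 + 4 = 29.
Holidays: 4 July 1992 (Sat); 31 July 1992 (Fri); 7 August 1992 (Fri).
2 of the 3 holidays fall on weekdays; the rest are weekends and were already excluded.
Business days: 29 − 2 = 27.

27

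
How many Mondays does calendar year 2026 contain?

52

January 1, 2026 is a Thursday.
That's 365 days from start to end, counting both.
365 = 7 × 52 + 1, so there are 52 full weeks plus 1 extra day.
Each full week contributes one Monday: 52 so far.
The 1 extra day is Thu — none qualify.
Total: 52 + 0 = 52.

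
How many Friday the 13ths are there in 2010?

1

The 13th falls on a Friday when the month's 13th has weekday Fri.
Jan 13 is Wed; Feb 13 is Sat; Mar 13 is Sat; Apr 13 is Tue; May 13 is Thu; Jun 13 is Sun; Jul 13 is Tue; Aug 13 is Fri ✓; Sep 13 is Mon; Oct 13 is Wed; Nov 13 is Sat; Dec 13 is Mon.
Friday the 13ths: Aug.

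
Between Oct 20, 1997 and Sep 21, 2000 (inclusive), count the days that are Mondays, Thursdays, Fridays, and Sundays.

Oct 20, 1997 is a Monday.
From Oct 20, 1997 to Sep 21, 2000 is 1068 days inclusive.
1068 = 7 × 152 + 4, so there are 152 full weeks plus 4 extra days.
Each full week contributes 4 days from the set (Mon, Thu, Fri, Sun): 152 × 4 = 608.
The 4 extra days are Monday, Tuesday, Wednesday, Thursday — 2 of them qualify.
Total: 608 + 2 = 610.

610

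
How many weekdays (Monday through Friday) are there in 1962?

261

January 1, 1962 is a Monday.
That's 365 days from start to end, counting both.
365 = 7 × 52 + 1, so there are 52 full weeks plus 1 extra day.
Each full week contributes 5 weekdays (Mon–Fri): 52 × 5 = 260.
The 1 extra day is Monday — 1 of them qualifies.
Total: 260 + 1 = 261.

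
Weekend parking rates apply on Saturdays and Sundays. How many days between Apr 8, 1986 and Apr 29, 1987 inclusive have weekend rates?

110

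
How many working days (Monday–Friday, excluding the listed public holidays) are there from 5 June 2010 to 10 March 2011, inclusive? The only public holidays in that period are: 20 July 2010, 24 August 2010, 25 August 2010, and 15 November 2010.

5 June 2010 is a Saturday.
That's 279 days from start to end, counting both.
279 = 7 × 39 + 6, so there are 39 full weeks plus 6 extra days.
Each full week contributes 5 weekdays (Mon–Fri): 39 × 5 = 195.
The 6 extra days are Saturday, Sunday, Monday, Tuesday, Wednesday, Thursday — 4 of them qualify.
Total: 195 + 4 = 199.
Holidays: 20 July 2010 (Tue); 24 August 2010 (Tue); 25 August 2010 (Wed); 15 November 2010 (Mon).
All 4 holidays fall on weekdays, so subtract 4.
Business days: 199 − 4 = 195.

195 working days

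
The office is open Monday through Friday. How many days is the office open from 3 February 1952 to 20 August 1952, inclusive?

143

3 February 1952 is a Sunday.
The range spans 200 days (inclusive of both endpoints).
200 = 7 × 28 + 4, so there are 28 full weeks plus 4 extra days.
Each full week contributes 5 weekdays (Mon–Fri): 28 × 5 = 140.
The 4 extra days are Sunday, Monday, Tuesday, Wednesday — 3 of them qualify.
Total: 140 + 3 = 143.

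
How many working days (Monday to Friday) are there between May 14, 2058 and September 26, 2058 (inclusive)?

May 14, 2058 is a Tuesday.
That's 136 days from start to end, counting both.
136 = 7 × 19 + 3, so there are 19 full weeks plus 3 extra days.
Each full week contributes 5 weekdays (Mon–Fri): 19 × 5 = 95.
The 3 extra days are Tuesday, Wednesday, Thursday — 3 of them qualify.
Total: 95 + 3 = 98.

98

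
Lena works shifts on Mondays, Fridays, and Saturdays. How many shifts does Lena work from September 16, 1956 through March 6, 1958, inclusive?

229

September 16, 1956 is a Sunday.
That's 537 days from start to end, counting both.
537 = 7 × 76 + 5, so there are 76 full weeks plus 5 extra days.
Each full week contributes 3 days from the set (Mon, Fri, Sat): 76 × 3 = 228.
The 5 extra days are Sun, Mon, Tue, Wed, Thu — 1 of them qualifies.
Total: 228 + 1 = 229.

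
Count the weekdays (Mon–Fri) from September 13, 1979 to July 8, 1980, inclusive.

September 13, 1979 is a Thursday.
The range spans 300 days (inclusive of both endpoints).
300 = 7 × 42 + 6, so there are 42 full weeks plus 6 extra days.
Each full week contributes 5 weekdays (Mon–Fri): 42 × 5 = 210.
The 6 extra days are Thu, Fri, Sat, Sun, Mon, Tue — 4 of them qualify.
Total: 210 + 4 = 214.

214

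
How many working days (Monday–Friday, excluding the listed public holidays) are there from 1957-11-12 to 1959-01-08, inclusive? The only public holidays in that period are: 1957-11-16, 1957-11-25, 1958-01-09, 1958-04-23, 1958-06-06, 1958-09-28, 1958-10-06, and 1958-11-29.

298 working days

1957-11-12 is a Tuesday.
That's 423 days from start to end, counting both.
423 = 7 × 60 + 3, so there are 60 full weeks plus 3 extra days.
Each full week contributes 5 weekdays (Mon–Fri): 60 × 5 = 300.
The 3 extra days are Tuesday, Wednesday, Thursday — 3 of them qualify.
Total: 300 + 3 = 303.
Holidays: 1957-11-16 (Sat); 1957-11-25 (Mon); 1958-01-09 (Thu); 1958-04-23 (Wed); 1958-06-06 (Fri); 1958-09-28 (Sun); 1958-10-06 (Mon); 1958-11-29 (Sat).
5 of the 8 holidays fall on weekdays; the rest are weekends and were already excluded.
Business days: 303 − 5 = 298.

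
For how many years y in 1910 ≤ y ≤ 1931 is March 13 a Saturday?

3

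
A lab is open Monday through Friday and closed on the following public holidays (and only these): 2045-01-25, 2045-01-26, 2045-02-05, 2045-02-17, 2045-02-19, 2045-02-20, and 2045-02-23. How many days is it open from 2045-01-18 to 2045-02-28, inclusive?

25

2045-01-18 is a Wednesday.
From 2045-01-18 to 2045-02-28 is 42 days inclusive.
42 = 7 × 6, so the span is exactly 6 full weeks.
Each full week contributes 5 weekdays (Mon–Fri): 6 × 5 = 30.
Total: 30.
Holidays: 2045-01-25 (Wed); 2045-01-26 (Thu); 2045-02-05 (Sun); 2045-02-17 (Fri); 2045-02-19 (Sun); 2045-02-20 (Mon); 2045-02-23 (Thu).
5 of the 7 holidays fall on weekdays; the rest are weekends and were already excluded.
Business days: 30 − 5 = 25.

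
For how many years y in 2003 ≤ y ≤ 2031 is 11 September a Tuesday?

Day of week of September 11 in each year:
2003: Thu, 2004: Sat, 2005: Sun, 2006: Mon, 2007: Tue ✓, 2008: Thu, 2009: Fri, 2010: Sat, 2011: Sun, 2012: Tue ✓, 2013: Wed, 2014: Thu, 2015: Fri, 2016: Sun, 2017: Mon, 2018: Tue ✓, 2019: Wed, 2020: Fri, 2021: Sat, 2022: Sun, 2023: Mon, 2024: Wed, 2025: Thu, 2026: Fri, 2027: Sat, 2028: Mon, 2029: Tue ✓, 2030: Wed, 2031: Thu
Tuesdays: 2007, 2012, 2018, 2029.

4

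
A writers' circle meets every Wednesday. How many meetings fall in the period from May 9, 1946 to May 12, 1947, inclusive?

52

May 9, 1946 is a Thursday.
From May 9, 1946 to May 12, 1947 is 369 days inclusive.
369 = 7 × 52 + 5, so there are 52 full weeks plus 5 extra days.
Each full week contributes one Wednesday: 52 so far.
The 5 extra days are Thursday, Friday, Saturday, Sunday, Monday — none qualify.
Total: 52 + 0 = 52.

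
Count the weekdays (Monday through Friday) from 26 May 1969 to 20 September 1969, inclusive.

85

26 May 1969 is a Monday.
That's 118 days from start to end, counting both.
118 = 7 × 16 + 6, so there are 16 full weeks plus 6 extra days.
Each full week contributes 5 weekdays (Mon–Fri): 16 × 5 = 80.
The 6 extra days are Mon, Tue, Wed, Thu, Fri, Sat — 5 of them qualify.
Total: 80 + 5 = 85.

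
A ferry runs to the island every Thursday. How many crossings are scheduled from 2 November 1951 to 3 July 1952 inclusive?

35 Thursdays

2 November 1951 is a Friday.
From 2 November 1951 to 3 July 1952 is 245 days inclusive.
245 = 7 × 35, so the span is exactly 35 full weeks.
Each full week contributes one Thursday: 35 so far.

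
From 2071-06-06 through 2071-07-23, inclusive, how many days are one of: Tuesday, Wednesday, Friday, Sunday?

27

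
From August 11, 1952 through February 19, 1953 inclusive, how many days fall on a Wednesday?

August 11, 1952 is a Monday.
That's 193 days from start to end, counting both.
193 = 7 × 27 + 4, so there are 27 full weeks plus 4 extra days.
Each full week contributes one Wednesday: 27 so far.
The 4 extra days are Monday, Tuesday, Wednesday, Thursday — 1 of them qualifies.
Total: 27 + 1 = 28.

28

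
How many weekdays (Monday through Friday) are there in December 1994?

22

1994-12-01 is a Thursday.
That's 31 days from start to end, counting both.
31 = 7 × 4 + 3, so there are 4 full weeks plus 3 extra days.
Each full week contributes 5 weekdays (Mon–Fri): 4 × 5 = 20.
The 3 extra days are Thursday, Friday, Saturday — 2 of them qualify.
Total: 20 + 2 = 22.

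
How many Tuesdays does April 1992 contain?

4

Apr 1, 1992 is a Wednesday.
That's 30 days from start to end, counting both.
30 = 7 × 4 + 2, so there are 4 full weeks plus 2 extra days.
Each full week contributes one Tuesday: 4 so far.
The 2 extra days are Wed, Thu — none qualify.
Total: 4 + 0 = 4.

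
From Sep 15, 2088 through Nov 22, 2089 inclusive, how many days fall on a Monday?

Sep 15, 2088 is a Wednesday.
From Sep 15, 2088 to Nov 22, 2089 is 434 days inclusive.
434 = 7 × 62, so the span is exactly 62 full weeks.
Each full week contributes one Monday: 62 so far.

62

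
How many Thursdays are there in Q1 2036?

1 January 2036 is a Tuesday.
The range spans 91 days (inclusive of both endpoints).
91 = 7 × 13, so the span is exactly 13 full weeks.
Each full week contributes one Thursday: 13 so far.

13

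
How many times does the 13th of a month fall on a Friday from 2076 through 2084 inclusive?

14

Friday-the-13ths by year:
2076: Mar, Nov
2077: Aug
2078: May
2079: Jan, Oct
2080: Sep, Dec
2081: Jun
2082: Feb, Mar, Nov
2083: Aug
2084: Oct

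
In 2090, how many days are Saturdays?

52

Jan 1, 2090 is a Sunday.
The range spans 365 days (inclusive of both endpoints).
365 = 7 × 52 + 1, so there are 52 full weeks plus 1 extra day.
Each full week contributes one Saturday: 52 so far.
The 1 extra day is Sunday — none qualify.
Total: 52 + 0 = 52.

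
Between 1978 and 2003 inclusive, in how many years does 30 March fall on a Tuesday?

Day of week of March 30 in each year:
1978: Thu, 1979: Fri, 1980: Sun, 1981: Mon, 1982: Tue ✓, 1983: Wed, 1984: Fri, 1985: Sat, 1986: Sun, 1987: Mon, 1988: Wed, 1989: Thu, 1990: Fri, 1991: Sat, 1992: Mon, 1993: Tue ✓, 1994: Wed, 1995: Thu, 1996: Sat, 1997: Sun, 1998: Mon, 1999: Tue ✓, 2000: Thu, 2001: Fri, 2002: Sat, 2003: Sun
Tuesdays: 1982, 1993, 1999.

3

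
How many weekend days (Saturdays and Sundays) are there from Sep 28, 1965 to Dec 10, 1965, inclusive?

20

Sep 28, 1965 is a Tuesday.
That's 74 days from start to end, counting both.
74 = 7 × 10 + 4, so there are 10 full weeks plus 4 extra days.
Each full week contributes 2 weekend days (Sat, Sun): 10 × 2 = 20.
The 4 extra days are Tuesday, Wednesday, Thursday, Friday — none qualify.
Total: 20 + 0 = 20.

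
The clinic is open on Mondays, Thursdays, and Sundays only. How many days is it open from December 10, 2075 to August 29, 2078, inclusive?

426

December 10, 2075 is a Tuesday.
From December 10, 2075 to August 29, 2078 is 994 days inclusive.
994 = 7 × 142, so the span is exactly 142 full weeks.
Each full week contributes 3 days from the set (Mon, Thu, Sun): 142 × 3 = 426.
Total: 426.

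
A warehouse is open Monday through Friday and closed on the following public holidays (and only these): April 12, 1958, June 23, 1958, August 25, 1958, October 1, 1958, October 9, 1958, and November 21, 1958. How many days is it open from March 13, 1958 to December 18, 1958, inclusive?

196

March 13, 1958 is a Thursday.
From March 13, 1958 to December 18, 1958 is 281 days inclusive.
281 = 7 × 40 + 1, so there are 40 full weeks plus 1 extra day.
Each full week contributes 5 weekdays (Mon–Fri): 40 × 5 = 200.
The 1 extra day is Thursday — 1 of them qualifies.
Total: 200 + 1 = 201.
Holidays: April 12, 1958 (Sat); June 23, 1958 (Mon); August 25, 1958 (Mon); October 1, 1958 (Wed); October 9, 1958 (Thu); November 21, 1958 (Fri).
5 of the 6 holidays fall on weekdays; the rest are weekends and were already excluded.
Business days: 201 − 5 = 196.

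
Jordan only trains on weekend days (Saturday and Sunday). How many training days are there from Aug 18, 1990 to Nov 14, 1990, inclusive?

26

Aug 18, 1990 is a Saturday.
From Aug 18, 1990 to Nov 14, 1990 is 89 days inclusive.
89 = 7 × 12 + 5, so there are 12 full weeks plus 5 extra days.
Each full week contributes 2 weekend days (Sat, Sun): 12 × 2 = 24.
The 5 extra days are Sat, Sun, Mon, Tue, Wed — 2 of them qualify.
Total: 24 + 2 = 26.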